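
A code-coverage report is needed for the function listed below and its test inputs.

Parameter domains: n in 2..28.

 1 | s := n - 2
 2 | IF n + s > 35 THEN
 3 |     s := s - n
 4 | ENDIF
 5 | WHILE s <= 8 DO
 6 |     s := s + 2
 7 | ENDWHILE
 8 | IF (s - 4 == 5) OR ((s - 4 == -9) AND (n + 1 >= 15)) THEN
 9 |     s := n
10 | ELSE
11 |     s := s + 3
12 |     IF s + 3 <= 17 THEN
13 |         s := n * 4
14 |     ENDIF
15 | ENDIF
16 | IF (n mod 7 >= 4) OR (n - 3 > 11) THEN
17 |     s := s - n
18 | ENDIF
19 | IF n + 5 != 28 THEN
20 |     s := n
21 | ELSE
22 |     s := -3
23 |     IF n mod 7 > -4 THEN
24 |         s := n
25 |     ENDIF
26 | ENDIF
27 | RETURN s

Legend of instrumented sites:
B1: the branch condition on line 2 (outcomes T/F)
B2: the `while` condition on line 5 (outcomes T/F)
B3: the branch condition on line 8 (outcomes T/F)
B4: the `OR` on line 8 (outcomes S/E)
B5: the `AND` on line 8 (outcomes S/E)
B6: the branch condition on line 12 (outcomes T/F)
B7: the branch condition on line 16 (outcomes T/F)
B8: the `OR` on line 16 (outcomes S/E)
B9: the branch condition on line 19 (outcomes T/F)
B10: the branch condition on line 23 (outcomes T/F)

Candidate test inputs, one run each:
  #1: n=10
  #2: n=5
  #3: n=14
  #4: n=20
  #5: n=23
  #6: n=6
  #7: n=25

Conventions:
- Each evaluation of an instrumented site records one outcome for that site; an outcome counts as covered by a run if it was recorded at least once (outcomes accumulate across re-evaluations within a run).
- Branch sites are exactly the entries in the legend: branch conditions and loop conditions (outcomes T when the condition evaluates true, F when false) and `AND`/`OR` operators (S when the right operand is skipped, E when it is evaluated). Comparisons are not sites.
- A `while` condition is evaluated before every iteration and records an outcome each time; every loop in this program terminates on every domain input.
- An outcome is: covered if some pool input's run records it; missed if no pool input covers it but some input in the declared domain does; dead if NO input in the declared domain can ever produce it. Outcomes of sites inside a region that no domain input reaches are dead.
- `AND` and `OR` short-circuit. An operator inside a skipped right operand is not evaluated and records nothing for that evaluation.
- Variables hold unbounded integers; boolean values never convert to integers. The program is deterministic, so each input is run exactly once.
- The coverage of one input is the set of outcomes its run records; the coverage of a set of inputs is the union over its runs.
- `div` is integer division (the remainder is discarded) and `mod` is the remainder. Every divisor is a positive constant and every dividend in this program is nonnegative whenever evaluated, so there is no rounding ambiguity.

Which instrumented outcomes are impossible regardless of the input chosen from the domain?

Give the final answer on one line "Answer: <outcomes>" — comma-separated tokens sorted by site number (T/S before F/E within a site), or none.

checking every outcome against all 27 domain inputs:
  B5=E: never recorded by any domain input -> dead
  B10=F: never recorded by any domain input -> dead
  reachable outcomes have witnesses, e.g. B1=T (e.g. n=19), B1=F (e.g. n=2), B2=T (e.g. n=2), B2=F (e.g. n=2)

Answer: B5=E, B10=F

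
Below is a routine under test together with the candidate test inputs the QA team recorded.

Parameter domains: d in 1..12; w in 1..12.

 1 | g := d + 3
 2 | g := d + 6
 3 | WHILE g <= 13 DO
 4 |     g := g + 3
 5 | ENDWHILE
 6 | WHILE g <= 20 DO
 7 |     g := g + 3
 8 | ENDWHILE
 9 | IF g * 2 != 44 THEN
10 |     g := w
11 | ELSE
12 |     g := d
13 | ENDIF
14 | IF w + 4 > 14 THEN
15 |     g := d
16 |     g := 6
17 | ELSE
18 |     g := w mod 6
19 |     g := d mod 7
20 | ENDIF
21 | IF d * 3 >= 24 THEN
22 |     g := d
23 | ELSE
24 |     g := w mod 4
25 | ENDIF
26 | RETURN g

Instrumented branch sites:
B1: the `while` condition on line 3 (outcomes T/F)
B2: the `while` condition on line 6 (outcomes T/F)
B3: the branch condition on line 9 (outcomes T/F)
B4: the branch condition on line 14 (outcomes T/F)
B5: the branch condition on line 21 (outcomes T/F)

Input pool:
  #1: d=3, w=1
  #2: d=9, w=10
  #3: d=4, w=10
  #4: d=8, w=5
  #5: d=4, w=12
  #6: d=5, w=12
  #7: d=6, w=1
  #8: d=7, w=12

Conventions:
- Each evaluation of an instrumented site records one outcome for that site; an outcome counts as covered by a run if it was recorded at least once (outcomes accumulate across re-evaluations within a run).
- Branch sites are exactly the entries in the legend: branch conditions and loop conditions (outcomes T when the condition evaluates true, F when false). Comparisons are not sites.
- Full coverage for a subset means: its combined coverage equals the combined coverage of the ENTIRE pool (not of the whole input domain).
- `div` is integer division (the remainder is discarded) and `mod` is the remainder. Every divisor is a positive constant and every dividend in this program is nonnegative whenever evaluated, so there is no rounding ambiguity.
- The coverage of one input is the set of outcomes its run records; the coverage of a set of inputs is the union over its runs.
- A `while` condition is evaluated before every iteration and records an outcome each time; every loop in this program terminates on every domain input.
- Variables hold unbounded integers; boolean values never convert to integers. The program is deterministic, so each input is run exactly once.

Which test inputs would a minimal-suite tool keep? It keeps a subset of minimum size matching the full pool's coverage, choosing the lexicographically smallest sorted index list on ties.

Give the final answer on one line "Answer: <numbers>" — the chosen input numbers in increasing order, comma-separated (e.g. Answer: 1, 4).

input #1, d=3, w=1: outcomes B1=T, B1=F, B2=T, B2=F, B3=T, B4=F, B5=F
input #2, d=9, w=10: outcomes B1=F, B2=T, B2=F, B3=T, B4=F, B5=T
input #3, d=4, w=10: outcomes B1=T, B1=F, B2=T, B2=F, B3=F, B4=F, B5=F
input #4, d=8, w=5: outcomes B1=F, B2=T, B2=F, B3=T, B4=F, B5=T
input #5, d=4, w=12: outcomes B1=T, B1=F, B2=T, B2=F, B3=F, B4=T, B5=F
input #6, d=5, w=12: outcomes B1=T, B1=F, B2=T, B2=F, B3=T, B4=T, B5=F
input #7, d=6, w=1: outcomes B1=T, B1=F, B2=T, B2=F, B3=T, B4=F, B5=F
input #8, d=7, w=12: outcomes B1=T, B1=F, B2=T, B2=F, B3=F, B4=T, B5=F
union over all inputs: B1=T, B1=F, B2=T, B2=F, B3=T, B3=F, B4=T, B4=F, B5=T, B5=F (10 outcomes)
size 1 is not enough: best union over all size-1 subsets is 7/10
size 2: inputs {2, 5} cover all 10 outcomes, and no lexicographically smaller subset of this size does

Answer: 2, 5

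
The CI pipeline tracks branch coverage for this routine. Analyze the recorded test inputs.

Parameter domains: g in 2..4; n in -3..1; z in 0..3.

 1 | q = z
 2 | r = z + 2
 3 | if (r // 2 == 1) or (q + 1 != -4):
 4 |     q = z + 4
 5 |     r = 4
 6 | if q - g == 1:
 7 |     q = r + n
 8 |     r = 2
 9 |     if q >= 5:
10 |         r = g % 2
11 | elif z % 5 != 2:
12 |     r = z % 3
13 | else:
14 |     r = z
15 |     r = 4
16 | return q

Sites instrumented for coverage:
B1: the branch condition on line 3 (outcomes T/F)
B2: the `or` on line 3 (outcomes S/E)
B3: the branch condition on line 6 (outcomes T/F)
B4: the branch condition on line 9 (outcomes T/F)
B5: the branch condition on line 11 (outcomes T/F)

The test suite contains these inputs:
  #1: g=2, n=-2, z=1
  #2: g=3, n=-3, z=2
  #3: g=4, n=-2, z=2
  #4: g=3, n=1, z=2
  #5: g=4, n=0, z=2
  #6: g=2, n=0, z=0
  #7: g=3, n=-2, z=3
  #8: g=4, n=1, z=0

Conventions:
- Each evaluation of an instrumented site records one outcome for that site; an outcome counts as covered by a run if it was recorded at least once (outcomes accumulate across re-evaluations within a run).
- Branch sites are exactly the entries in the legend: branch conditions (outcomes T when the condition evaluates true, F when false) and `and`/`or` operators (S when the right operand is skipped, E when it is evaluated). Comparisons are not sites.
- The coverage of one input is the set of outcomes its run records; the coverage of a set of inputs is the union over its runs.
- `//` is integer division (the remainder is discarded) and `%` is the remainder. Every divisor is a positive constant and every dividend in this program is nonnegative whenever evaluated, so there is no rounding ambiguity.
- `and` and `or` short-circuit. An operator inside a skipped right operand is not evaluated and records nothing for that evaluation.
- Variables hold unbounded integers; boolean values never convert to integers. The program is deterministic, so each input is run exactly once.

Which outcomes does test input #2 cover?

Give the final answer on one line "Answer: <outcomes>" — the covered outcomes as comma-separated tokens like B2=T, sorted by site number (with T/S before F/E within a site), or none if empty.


Event log for input #2 (g=3, n=-3, z=2):
  B2->E, B1->T, B3->F, B5->F
deduplicating events, the covered set is: B1=T, B2=E, B3=F, B5=F
Answer: B1=T, B2=E, B3=F, B5=F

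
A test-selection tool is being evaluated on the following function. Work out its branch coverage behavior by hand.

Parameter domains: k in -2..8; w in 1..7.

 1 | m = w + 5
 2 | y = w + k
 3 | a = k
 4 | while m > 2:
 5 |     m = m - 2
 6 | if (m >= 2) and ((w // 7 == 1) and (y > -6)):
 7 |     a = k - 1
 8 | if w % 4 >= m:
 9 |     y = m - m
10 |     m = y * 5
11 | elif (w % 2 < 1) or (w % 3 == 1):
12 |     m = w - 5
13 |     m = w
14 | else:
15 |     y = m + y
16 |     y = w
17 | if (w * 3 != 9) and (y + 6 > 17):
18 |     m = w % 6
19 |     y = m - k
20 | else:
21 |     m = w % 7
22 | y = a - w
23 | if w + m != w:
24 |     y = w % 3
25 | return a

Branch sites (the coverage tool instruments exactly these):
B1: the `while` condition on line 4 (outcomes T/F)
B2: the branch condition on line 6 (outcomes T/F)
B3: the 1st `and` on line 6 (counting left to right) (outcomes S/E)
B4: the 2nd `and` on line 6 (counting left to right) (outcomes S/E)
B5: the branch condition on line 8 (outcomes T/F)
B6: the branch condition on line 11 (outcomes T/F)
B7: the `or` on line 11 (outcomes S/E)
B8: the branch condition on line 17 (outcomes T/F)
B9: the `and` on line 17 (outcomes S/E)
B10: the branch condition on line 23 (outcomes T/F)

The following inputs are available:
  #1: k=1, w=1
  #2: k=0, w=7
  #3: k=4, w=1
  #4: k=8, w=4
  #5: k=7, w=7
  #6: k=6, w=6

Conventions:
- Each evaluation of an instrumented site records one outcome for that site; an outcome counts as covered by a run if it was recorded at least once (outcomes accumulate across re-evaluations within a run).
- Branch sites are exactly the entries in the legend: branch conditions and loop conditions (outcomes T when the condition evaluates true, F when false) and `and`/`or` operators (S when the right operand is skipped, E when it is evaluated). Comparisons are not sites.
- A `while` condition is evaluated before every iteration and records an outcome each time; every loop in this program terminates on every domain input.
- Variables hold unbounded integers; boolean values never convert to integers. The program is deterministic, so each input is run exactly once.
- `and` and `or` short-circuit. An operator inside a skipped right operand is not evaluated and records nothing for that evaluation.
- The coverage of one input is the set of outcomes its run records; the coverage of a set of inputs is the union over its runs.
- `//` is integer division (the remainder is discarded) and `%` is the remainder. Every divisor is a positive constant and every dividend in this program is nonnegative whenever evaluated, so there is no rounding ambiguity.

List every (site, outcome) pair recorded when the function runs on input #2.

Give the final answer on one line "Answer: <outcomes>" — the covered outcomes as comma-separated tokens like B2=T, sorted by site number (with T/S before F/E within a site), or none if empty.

Tracing the run of input #2 (k=0, w=7):
  B1->T, B1->T, B1->T, B1->T, B1->T, B1->F, B3->E, B4->E, B2->T, B5->T
  B9->E, B8->F, B10->F
distinct outcomes covered: B1=T, B1=F, B2=T, B3=E, B4=E, B5=T, B8=F, B9=E, B10=F

Answer: B1=T, B1=F, B2=T, B3=E, B4=E, B5=T, B8=F, B9=E, B10=F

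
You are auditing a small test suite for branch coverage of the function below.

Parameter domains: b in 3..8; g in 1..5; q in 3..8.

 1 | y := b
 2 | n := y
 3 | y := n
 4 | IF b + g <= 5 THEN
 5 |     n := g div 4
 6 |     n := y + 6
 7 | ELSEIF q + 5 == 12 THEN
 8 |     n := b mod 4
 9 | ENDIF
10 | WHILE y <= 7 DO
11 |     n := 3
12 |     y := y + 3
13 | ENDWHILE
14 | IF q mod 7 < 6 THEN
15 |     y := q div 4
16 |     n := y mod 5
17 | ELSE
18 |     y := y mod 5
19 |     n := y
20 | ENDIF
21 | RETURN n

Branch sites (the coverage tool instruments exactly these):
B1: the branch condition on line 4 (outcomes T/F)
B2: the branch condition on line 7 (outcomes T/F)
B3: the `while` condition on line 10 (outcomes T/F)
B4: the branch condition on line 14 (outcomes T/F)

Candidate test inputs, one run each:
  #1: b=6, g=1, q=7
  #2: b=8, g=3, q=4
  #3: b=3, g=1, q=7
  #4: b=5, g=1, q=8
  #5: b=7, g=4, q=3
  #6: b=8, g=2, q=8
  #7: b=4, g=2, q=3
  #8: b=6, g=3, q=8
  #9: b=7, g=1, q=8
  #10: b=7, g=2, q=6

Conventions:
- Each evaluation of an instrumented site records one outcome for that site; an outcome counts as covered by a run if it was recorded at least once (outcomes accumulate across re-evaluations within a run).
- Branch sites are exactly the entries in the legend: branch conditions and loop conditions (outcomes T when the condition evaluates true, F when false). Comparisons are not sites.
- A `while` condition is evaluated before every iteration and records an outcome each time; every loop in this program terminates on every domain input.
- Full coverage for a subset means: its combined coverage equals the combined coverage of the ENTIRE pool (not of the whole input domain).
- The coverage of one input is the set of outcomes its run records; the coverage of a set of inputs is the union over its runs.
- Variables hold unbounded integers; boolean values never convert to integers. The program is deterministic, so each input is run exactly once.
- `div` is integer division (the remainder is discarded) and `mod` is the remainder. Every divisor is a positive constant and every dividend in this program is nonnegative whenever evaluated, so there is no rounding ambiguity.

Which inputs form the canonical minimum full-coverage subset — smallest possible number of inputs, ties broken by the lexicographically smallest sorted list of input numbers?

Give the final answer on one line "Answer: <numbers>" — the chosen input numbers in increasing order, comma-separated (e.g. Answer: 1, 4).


#1 (b=6, g=1, q=7) -> B1->F, B2->T, B3->T, B3->F, B4->T; covered: B1=F, B2=T, B3=T, B3=F, B4=T
#2 (b=8, g=3, q=4) -> B1->F, B2->F, B3->F, B4->T; covered: B1=F, B2=F, B3=F, B4=T
#3 (b=3, g=1, q=7) -> B1->T, B3->T, B3->T, B3->F, B4->T; covered: B1=T, B3=T, B3=F, B4=T
#4 (b=5, g=1, q=8) -> B1->F, B2->F, B3->T, B3->F, B4->T; covered: B1=F, B2=F, B3=T, B3=F, B4=T
#5 (b=7, g=4, q=3) -> B1->F, B2->F, B3->T, B3->F, B4->T; covered: B1=F, B2=F, B3=T, B3=F, B4=T
#6 (b=8, g=2, q=8) -> B1->F, B2->F, B3->F, B4->T; covered: B1=F, B2=F, B3=F, B4=T
#7 (b=4, g=2, q=3) -> B1->F, B2->F, B3->T, B3->T, B3->F, B4->T; covered: B1=F, B2=F, B3=T, B3=F, B4=T
#8 (b=6, g=3, q=8) -> B1->F, B2->F, B3->T, B3->F, B4->T; covered: B1=F, B2=F, B3=T, B3=F, B4=T
#9 (b=7, g=1, q=8) -> B1->F, B2->F, B3->T, B3->F, B4->T; covered: B1=F, B2=F, B3=T, B3=F, B4=T
#10 (b=7, g=2, q=6) -> B1->F, B2->F, B3->T, B3->F, B4->F; covered: B1=F, B2=F, B3=T, B3=F, B4=F
union over all inputs: B1=T, B1=F, B2=T, B2=F, B3=T, B3=F, B4=T, B4=F (8 outcomes)
every size-1 subset falls short of the 8 outcomes (best: 5/8)
every size-2 subset falls short of the 8 outcomes (best: 7/8)
at size 3, {1, 3, 10} reaches all 8 outcomes; every lexicographically earlier size-3 subset fails
Answer: 1, 3, 10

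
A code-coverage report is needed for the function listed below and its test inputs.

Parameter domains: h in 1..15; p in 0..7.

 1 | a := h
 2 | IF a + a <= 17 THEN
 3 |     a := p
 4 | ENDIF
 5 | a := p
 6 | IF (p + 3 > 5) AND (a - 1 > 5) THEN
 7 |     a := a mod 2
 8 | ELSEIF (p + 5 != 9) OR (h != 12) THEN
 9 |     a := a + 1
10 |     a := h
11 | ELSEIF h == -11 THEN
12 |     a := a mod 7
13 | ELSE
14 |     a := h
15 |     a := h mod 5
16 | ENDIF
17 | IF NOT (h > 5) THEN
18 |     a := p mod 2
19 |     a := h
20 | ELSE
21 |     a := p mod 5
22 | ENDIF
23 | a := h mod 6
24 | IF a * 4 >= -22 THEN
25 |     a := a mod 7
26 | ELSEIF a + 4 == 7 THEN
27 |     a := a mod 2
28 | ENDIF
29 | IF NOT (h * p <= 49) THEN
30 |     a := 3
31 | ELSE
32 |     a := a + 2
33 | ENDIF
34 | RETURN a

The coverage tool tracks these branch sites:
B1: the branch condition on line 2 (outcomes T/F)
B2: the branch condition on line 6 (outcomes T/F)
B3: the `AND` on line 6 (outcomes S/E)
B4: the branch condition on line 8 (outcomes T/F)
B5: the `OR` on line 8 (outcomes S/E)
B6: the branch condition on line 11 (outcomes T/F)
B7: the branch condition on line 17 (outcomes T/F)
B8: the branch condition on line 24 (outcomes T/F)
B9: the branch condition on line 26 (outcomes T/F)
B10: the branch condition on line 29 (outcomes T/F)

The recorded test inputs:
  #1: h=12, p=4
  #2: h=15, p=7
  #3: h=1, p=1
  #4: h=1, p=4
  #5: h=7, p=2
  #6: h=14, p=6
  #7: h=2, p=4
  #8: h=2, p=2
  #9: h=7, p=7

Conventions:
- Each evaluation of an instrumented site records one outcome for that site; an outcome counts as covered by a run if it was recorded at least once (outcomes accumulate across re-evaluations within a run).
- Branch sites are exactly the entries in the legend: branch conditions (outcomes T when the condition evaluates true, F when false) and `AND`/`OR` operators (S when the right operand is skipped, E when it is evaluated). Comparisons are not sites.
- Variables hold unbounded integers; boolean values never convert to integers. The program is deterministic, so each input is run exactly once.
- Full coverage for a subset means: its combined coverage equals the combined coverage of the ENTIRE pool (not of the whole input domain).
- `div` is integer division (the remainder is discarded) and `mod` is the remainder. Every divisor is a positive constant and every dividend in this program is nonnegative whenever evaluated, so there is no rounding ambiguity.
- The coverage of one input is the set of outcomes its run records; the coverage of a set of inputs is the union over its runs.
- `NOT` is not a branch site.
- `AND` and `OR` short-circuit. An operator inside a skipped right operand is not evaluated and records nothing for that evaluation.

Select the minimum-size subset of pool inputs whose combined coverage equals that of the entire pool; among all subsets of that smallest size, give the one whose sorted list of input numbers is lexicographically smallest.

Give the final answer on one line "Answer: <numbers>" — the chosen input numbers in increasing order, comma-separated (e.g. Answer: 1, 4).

input #1 (h=12, p=4): covers B1=F, B2=F, B3=E, B4=F, B5=E, B6=F, B7=F, B8=T, B10=F
input #2 (h=15, p=7): covers B1=F, B2=T, B3=E, B7=F, B8=T, B10=T
input #3 (h=1, p=1): covers B1=T, B2=F, B3=S, B4=T, B5=S, B7=T, B8=T, B10=F
input #4 (h=1, p=4): covers B1=T, B2=F, B3=E, B4=T, B5=E, B7=T, B8=T, B10=F
input #5 (h=7, p=2): covers B1=T, B2=F, B3=S, B4=T, B5=S, B7=F, B8=T, B10=F
input #6 (h=14, p=6): covers B1=F, B2=F, B3=E, B4=T, B5=S, B7=F, B8=T, B10=T
input #7 (h=2, p=4): covers B1=T, B2=F, B3=E, B4=T, B5=E, B7=T, B8=T, B10=F
input #8 (h=2, p=2): covers B1=T, B2=F, B3=S, B4=T, B5=S, B7=T, B8=T, B10=F
input #9 (h=7, p=7): covers B1=T, B2=T, B3=E, B7=F, B8=T, B10=F
pool-wide coverage (16 outcomes): B1=T, B1=F, B2=T, B2=F, B3=S, B3=E, B4=T, B4=F, B5=S, B5=E, B6=F, B7=T, B7=F, B8=T, B10=T, B10=F
every size-1 subset falls short of the 16 outcomes (best: 9/16)
every size-2 subset falls short of the 16 outcomes (best: 14/16)
inputs {1, 2, 3} (size 3) cover everything; no size-3 subset with a lexicographically smaller index list covers all 16

Answer: 1, 2, 3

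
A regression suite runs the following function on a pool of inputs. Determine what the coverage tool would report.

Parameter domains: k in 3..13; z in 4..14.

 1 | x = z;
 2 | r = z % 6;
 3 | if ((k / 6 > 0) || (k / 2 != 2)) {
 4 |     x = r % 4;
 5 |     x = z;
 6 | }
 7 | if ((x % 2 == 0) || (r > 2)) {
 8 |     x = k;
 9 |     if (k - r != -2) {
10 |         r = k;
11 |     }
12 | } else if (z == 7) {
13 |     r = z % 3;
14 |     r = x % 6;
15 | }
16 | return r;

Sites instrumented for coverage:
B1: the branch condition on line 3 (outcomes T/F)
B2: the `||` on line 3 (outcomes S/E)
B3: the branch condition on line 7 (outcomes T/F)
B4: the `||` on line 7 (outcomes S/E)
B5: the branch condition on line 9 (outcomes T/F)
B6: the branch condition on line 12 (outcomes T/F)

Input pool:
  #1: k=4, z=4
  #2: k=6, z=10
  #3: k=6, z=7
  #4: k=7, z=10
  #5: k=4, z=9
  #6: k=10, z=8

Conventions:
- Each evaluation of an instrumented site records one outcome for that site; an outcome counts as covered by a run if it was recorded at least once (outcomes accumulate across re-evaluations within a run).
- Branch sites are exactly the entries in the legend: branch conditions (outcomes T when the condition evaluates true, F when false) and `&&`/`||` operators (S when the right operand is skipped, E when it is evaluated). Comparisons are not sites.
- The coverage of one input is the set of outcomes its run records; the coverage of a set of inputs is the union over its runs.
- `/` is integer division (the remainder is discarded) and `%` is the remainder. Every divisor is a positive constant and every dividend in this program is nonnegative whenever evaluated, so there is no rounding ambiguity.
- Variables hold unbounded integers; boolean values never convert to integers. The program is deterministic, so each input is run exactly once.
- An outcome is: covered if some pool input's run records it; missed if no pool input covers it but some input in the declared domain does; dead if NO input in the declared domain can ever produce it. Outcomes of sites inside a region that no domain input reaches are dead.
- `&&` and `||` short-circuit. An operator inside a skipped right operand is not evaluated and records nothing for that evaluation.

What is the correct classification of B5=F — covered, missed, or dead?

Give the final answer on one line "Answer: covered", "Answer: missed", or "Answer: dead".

no pool input records B5=F
but domain input (k=3, z=5) does record it -> reachable, so missed

Answer: missed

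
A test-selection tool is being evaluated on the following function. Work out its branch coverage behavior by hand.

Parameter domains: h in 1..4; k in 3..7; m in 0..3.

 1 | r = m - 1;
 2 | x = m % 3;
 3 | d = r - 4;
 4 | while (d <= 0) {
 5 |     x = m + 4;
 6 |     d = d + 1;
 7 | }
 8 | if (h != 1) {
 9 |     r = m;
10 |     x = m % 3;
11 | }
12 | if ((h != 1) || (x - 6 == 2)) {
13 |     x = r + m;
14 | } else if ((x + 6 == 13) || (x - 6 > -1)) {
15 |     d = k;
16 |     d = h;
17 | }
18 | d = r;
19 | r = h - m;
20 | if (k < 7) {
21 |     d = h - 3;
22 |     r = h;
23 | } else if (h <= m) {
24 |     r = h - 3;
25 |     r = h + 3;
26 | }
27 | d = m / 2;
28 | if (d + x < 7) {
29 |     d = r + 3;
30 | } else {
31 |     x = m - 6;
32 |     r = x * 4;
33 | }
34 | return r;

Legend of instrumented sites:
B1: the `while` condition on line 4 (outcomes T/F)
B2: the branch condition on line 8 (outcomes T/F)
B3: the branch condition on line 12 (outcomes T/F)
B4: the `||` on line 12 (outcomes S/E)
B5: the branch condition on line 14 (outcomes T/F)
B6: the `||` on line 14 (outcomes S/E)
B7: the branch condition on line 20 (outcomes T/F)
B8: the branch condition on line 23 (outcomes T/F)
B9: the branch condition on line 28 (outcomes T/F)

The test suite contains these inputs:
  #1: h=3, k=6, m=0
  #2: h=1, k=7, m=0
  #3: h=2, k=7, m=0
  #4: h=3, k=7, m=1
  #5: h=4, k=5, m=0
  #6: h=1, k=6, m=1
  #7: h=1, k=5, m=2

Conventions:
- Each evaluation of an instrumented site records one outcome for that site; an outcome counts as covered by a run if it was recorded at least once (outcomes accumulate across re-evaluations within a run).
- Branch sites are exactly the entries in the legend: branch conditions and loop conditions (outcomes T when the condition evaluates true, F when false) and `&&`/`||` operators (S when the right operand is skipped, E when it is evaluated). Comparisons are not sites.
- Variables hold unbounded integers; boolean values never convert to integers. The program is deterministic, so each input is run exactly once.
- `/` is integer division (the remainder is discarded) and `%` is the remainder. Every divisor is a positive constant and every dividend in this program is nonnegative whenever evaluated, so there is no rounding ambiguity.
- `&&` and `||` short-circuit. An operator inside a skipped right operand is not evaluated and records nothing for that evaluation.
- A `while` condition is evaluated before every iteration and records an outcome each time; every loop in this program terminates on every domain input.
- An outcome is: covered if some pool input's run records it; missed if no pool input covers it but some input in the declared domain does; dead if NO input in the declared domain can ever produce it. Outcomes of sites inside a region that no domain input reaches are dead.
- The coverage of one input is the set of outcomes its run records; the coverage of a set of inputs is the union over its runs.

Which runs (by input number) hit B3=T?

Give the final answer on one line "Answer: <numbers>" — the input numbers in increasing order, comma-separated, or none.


input #1 (h=3, k=6, m=0): records B3=T
input #2 (h=1, k=7, m=0): does not record B3=T
input #3 (h=2, k=7, m=0): records B3=T
input #4 (h=3, k=7, m=1): records B3=T
input #5 (h=4, k=5, m=0): records B3=T
input #6 (h=1, k=6, m=1): does not record B3=T
input #7 (h=1, k=5, m=2): does not record B3=T
Answer: 1, 3, 4, 5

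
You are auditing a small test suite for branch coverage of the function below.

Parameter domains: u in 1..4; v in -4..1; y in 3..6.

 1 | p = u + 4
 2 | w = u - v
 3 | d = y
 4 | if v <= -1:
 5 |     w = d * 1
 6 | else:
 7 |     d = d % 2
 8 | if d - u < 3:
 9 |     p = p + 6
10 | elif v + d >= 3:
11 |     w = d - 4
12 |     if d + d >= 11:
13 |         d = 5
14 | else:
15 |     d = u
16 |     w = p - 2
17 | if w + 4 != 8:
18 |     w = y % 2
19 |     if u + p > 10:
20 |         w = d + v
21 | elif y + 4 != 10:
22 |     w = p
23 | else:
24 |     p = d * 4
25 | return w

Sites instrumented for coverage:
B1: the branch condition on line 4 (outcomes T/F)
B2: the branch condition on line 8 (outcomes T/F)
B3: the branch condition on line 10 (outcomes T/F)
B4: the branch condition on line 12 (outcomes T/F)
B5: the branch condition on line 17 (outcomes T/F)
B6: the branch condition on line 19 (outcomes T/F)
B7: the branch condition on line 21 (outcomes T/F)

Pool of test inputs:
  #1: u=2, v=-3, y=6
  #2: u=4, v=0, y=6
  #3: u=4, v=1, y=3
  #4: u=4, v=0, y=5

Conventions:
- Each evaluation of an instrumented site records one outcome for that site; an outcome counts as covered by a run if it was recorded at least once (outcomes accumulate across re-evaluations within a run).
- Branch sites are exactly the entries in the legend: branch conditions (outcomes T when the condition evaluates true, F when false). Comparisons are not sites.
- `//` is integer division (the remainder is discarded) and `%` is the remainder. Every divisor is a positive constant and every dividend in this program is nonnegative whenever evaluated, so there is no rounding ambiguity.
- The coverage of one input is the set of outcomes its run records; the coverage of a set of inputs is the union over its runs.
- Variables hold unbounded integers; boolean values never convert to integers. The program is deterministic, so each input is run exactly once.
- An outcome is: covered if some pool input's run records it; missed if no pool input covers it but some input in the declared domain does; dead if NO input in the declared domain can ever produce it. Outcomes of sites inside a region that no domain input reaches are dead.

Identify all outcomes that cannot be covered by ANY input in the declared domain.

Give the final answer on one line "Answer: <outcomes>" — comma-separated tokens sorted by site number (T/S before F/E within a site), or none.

sweeping the full domain (96 inputs) for each outcome:
  reachable outcomes have witnesses, e.g. B1=T (e.g. u=1, v=-4, y=3), B1=F (e.g. u=1, v=0, y=3), B2=T (e.g. u=1, v=-4, y=3), B2=F (e.g. u=1, v=-4, y=4)

Answer: none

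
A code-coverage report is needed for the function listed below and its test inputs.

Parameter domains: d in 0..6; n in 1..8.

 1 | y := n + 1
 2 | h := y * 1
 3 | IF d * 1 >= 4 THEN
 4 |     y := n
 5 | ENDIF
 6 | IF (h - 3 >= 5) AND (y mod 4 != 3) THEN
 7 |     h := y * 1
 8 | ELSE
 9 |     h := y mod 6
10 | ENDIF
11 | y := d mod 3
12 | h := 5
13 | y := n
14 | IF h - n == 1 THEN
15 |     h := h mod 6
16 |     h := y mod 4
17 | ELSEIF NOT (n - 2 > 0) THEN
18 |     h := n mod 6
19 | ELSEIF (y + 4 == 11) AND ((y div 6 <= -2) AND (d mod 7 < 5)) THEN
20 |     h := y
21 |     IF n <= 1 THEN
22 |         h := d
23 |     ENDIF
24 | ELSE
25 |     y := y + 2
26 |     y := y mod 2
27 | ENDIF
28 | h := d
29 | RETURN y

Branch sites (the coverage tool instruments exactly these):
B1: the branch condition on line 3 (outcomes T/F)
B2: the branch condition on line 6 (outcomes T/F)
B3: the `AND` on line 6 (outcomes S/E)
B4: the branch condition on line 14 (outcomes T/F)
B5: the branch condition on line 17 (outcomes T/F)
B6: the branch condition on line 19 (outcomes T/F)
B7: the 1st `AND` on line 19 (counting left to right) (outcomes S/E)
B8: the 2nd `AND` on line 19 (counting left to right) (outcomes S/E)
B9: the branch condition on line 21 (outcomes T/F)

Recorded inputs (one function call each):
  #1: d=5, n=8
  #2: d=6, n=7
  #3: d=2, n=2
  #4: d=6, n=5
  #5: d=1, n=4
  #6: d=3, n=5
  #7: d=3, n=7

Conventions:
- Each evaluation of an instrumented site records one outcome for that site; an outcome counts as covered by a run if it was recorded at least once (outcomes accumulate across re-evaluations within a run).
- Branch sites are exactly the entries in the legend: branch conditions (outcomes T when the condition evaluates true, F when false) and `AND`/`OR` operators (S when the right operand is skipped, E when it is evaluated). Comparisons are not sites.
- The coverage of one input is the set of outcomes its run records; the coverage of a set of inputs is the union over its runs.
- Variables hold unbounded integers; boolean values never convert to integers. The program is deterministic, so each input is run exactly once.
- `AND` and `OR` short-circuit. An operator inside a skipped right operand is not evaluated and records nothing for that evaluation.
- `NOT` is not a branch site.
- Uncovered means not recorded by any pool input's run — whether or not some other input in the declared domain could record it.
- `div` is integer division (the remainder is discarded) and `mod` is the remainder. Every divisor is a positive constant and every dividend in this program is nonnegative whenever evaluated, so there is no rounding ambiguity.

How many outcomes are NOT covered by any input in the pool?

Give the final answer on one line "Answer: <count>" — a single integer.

#1 (d=5, n=8) -> covered: B1=T, B2=T, B3=E, B4=F, B5=F, B6=F, B7=S
#2 (d=6, n=7) -> covered: B1=T, B2=F, B3=E, B4=F, B5=F, B6=F, B7=E, B8=S
#3 (d=2, n=2) -> covered: B1=F, B2=F, B3=S, B4=F, B5=T
#4 (d=6, n=5) -> covered: B1=T, B2=F, B3=S, B4=F, B5=F, B6=F, B7=S
#5 (d=1, n=4) -> covered: B1=F, B2=F, B3=S, B4=T
#6 (d=3, n=5) -> covered: B1=F, B2=F, B3=S, B4=F, B5=F, B6=F, B7=S
#7 (d=3, n=7) -> covered: B1=F, B2=T, B3=E, B4=F, B5=F, B6=F, B7=E, B8=S
union over the pool: B1=T, B1=F, B2=T, B2=F, B3=S, B3=E, B4=T, B4=F, B5=T, B5=F, B6=F, B7=S, B7=E, B8=S
uncovered (4 of 18): B6=T, B8=E, B9=T, B9=F

Answer: 4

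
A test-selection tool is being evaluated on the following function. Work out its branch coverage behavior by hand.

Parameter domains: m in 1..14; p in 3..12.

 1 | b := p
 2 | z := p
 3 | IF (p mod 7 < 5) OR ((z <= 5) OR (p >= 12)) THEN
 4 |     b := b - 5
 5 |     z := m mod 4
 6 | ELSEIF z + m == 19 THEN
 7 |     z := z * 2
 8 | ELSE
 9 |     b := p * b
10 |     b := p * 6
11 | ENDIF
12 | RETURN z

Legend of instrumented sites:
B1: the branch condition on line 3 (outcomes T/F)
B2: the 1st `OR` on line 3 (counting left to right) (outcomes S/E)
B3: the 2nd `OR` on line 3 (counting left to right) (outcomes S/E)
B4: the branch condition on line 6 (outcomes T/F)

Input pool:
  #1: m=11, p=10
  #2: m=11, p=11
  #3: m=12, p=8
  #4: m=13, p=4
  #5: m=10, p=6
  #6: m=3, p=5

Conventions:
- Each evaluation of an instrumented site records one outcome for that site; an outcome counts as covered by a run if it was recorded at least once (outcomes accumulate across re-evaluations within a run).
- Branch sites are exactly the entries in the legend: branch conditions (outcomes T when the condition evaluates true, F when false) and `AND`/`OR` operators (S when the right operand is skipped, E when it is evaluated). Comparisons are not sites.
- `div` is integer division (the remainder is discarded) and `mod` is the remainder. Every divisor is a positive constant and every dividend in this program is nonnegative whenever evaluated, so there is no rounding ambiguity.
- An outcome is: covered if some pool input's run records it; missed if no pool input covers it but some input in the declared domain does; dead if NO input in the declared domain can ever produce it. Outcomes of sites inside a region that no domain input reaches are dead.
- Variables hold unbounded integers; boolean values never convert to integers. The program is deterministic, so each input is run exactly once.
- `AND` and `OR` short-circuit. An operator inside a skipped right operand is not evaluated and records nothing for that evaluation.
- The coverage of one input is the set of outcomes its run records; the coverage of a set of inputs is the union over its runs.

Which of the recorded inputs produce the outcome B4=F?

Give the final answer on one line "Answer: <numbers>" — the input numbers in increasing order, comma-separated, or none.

input #1 (m=11, p=10): does not produce B4=F
input #2 (m=11, p=11): does not produce B4=F
input #3 (m=12, p=8): does not produce B4=F
input #4 (m=13, p=4): does not produce B4=F
input #5 (m=10, p=6): produces B4=F
input #6 (m=3, p=5): does not produce B4=F

Answer: 5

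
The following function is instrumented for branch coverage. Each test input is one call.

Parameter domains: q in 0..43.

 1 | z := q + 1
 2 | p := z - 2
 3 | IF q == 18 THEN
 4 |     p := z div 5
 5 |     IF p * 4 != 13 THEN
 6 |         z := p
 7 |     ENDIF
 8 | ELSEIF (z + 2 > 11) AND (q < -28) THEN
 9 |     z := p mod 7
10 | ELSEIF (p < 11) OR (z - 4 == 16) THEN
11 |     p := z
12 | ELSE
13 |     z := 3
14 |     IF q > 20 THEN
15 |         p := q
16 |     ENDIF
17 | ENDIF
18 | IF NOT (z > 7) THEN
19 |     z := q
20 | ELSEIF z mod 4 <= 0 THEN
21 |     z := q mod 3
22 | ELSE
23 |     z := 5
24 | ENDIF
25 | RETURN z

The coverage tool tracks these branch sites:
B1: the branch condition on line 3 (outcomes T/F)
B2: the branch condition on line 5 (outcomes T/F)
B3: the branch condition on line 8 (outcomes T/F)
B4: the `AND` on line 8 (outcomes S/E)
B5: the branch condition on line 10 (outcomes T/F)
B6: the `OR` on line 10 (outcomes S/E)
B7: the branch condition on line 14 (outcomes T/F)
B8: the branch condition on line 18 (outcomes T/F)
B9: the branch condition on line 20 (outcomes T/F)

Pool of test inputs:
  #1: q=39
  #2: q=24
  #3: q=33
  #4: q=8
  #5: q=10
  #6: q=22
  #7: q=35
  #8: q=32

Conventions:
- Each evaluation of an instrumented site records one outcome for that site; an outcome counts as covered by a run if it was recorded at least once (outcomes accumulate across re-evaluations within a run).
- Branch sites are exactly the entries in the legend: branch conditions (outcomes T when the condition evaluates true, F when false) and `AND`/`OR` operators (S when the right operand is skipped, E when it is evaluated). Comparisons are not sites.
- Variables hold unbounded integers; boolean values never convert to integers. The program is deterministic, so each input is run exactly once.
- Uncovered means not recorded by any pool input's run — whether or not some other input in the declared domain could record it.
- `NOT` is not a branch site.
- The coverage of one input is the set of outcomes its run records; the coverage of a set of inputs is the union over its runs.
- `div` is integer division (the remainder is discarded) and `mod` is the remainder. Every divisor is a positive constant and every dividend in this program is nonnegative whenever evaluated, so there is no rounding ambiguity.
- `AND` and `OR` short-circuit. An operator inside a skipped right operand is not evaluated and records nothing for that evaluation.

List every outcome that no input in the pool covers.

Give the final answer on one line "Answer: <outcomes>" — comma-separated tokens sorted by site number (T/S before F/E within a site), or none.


run #1 (q=39) runs B1->F, B4->E, B3->F, B6->E, B5->F, B7->T, B8->T; records B1=F, B3=F, B4=E, B5=F, B6=E, B7=T, B8=T
run #2 (q=24) runs B1->F, B4->E, B3->F, B6->E, B5->F, B7->T, B8->T; records B1=F, B3=F, B4=E, B5=F, B6=E, B7=T, B8=T
run #3 (q=33) runs B1->F, B4->E, B3->F, B6->E, B5->F, B7->T, B8->T; records B1=F, B3=F, B4=E, B5=F, B6=E, B7=T, B8=T
run #4 (q=8) runs B1->F, B4->S, B3->F, B6->S, B5->T, B8->F, B9->F; records B1=F, B3=F, B4=S, B5=T, B6=S, B8=F, B9=F
run #5 (q=10) runs B1->F, B4->E, B3->F, B6->S, B5->T, B8->F, B9->F; records B1=F, B3=F, B4=E, B5=T, B6=S, B8=F, B9=F
run #6 (q=22) runs B1->F, B4->E, B3->F, B6->E, B5->F, B7->T, B8->T; records B1=F, B3=F, B4=E, B5=F, B6=E, B7=T, B8=T
run #7 (q=35) runs B1->F, B4->E, B3->F, B6->E, B5->F, B7->T, B8->T; records B1=F, B3=F, B4=E, B5=F, B6=E, B7=T, B8=T
run #8 (q=32) runs B1->F, B4->E, B3->F, B6->E, B5->F, B7->T, B8->T; records B1=F, B3=F, B4=E, B5=F, B6=E, B7=T, B8=T
union over the pool: B1=F, B3=F, B4=S, B4=E, B5=T, B5=F, B6=S, B6=E, B7=T, B8=T, B8=F, B9=F
uncovered (6 of 18): B1=T, B2=T, B2=F, B3=T, B7=F, B9=T
Answer: B1=T, B2=T, B2=F, B3=T, B7=F, B9=T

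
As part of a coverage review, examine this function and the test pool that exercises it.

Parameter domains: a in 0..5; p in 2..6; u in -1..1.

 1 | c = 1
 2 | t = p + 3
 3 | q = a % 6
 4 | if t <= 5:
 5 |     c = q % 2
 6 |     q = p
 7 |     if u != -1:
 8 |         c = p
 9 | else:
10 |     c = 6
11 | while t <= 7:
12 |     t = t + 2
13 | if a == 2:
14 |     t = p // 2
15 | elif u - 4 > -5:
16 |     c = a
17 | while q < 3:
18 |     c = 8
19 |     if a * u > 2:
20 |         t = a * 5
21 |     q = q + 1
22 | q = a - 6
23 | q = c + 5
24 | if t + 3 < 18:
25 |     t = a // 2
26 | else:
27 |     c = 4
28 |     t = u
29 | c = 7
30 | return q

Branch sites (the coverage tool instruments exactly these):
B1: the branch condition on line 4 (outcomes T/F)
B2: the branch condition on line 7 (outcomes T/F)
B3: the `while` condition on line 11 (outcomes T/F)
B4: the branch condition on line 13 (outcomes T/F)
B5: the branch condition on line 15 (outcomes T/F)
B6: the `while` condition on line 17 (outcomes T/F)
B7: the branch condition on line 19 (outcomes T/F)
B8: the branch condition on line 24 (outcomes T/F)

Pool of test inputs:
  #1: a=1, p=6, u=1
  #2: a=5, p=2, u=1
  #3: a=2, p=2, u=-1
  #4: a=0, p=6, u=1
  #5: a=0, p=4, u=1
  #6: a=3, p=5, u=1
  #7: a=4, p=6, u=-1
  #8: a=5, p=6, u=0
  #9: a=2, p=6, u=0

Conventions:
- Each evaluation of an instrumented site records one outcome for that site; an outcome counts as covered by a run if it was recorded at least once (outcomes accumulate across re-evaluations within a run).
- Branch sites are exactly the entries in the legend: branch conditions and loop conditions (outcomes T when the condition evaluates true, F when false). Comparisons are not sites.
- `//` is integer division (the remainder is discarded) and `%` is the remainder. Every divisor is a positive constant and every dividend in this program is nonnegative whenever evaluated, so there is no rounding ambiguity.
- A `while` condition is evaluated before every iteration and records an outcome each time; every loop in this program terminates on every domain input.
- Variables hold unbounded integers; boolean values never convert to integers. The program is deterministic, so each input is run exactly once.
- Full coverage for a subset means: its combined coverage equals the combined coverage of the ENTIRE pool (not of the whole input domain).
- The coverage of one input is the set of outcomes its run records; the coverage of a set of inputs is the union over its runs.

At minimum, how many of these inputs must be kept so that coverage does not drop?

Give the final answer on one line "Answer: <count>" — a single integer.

run #1 (a=1, p=6, u=1) records B1=F, B3=F, B4=F, B5=T, B6=T, B6=F, B7=F, B8=T
run #2 (a=5, p=2, u=1) records B1=T, B2=T, B3=T, B3=F, B4=F, B5=T, B6=T, B6=F, B7=T, B8=F
run #3 (a=2, p=2, u=-1) records B1=T, B2=F, B3=T, B3=F, B4=T, B6=T, B6=F, B7=F, B8=T
run #4 (a=0, p=6, u=1) records B1=F, B3=F, B4=F, B5=T, B6=T, B6=F, B7=F, B8=T
run #5 (a=0, p=4, u=1) records B1=F, B3=T, B3=F, B4=F, B5=T, B6=T, B6=F, B7=F, B8=T
run #6 (a=3, p=5, u=1) records B1=F, B3=F, B4=F, B5=T, B6=F, B8=T
run #7 (a=4, p=6, u=-1) records B1=F, B3=F, B4=F, B5=F, B6=F, B8=T
run #8 (a=5, p=6, u=0) records B1=F, B3=F, B4=F, B5=T, B6=F, B8=T
run #9 (a=2, p=6, u=0) records B1=F, B3=F, B4=T, B6=T, B6=F, B7=F, B8=T
the full pool covers 16 outcomes: B1=T, B1=F, B2=T, B2=F, B3=T, B3=F, B4=T, B4=F, B5=T, B5=F, B6=T, B6=F, B7=T, B7=F, B8=T, B8=F
size 1 is not enough: best union over all size-1 subsets is 10/16
size 2 is not enough: best union over all size-2 subsets is 14/16
size 3: inputs {2, 3, 7} cover all 16 outcomes, and no lexicographically smaller subset of this size does

Answer: 3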